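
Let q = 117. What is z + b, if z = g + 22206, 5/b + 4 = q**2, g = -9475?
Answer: 34844748/2737 ≈ 12731.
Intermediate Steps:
b = 1/2737 (b = 5/(-4 + 117**2) = 5/(-4 + 13689) = 5/13685 = 5*(1/13685) = 1/2737 ≈ 0.00036536)
z = 12731 (z = -9475 + 22206 = 12731)
z + b = 12731 + 1/2737 = 34844748/2737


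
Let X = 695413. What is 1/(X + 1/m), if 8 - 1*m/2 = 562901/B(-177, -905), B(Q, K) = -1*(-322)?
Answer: 560325/389657289064 ≈ 1.4380e-6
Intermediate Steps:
B(Q, K) = 322
m = -560325/161 (m = 16 - 1125802/322 = 16 - 2*562901/322 = 16 - 562901/161 = -560325/161 ≈ -3480.3)
1/(X + 1/m) = 1/(695413 + 1/(-560325/161)) = 1/(695413 - 161/560325) = 1/(389657289064/560325) = 560325/389657289064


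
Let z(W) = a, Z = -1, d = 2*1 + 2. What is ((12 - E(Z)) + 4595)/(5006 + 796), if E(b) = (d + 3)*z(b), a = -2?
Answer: 4621/5802 ≈ 0.79645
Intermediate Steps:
d = 4 (d = 2 + 2 = 4)
z(W) = -2
E(b) = -14 (E(b) = (4 + 3)*(-2) = 7*(-2) = -14)
((12 - E(Z)) + 4595)/(5006 + 796) = ((12 - 1*(-14)) + 4595)/(5006 + 796) = ((12 + 14) + 4595)/5802 = (26 + 4595)*(1/5802) = 4621*(1/5802) = 4621/5802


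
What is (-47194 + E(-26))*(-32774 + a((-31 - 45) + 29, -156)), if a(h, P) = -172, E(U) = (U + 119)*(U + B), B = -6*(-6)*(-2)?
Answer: 1855123368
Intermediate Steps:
B = -72 (B = 36*(-2) = -72)
E(U) = (-72 + U)*(119 + U) (E(U) = (U + 119)*(U - 72) = (119 + U)*(-72 + U) = (-72 + U)*(119 + U))
(-47194 + E(-26))*(-32774 + a((-31 - 45) + 29, -156)) = (-47194 + (-8568 + (-26)² + 47*(-26)))*(-32774 - 172) = (-47194 + (-8568 + 676 - 1222))*(-32946) = (-47194 - 9114)*(-32946) = -56308*(-32946) = 1855123368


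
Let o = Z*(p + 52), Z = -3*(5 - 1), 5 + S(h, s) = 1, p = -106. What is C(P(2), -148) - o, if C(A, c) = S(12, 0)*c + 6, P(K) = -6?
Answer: -50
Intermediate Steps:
S(h, s) = -4 (S(h, s) = -5 + 1 = -4)
Z = -12 (Z = -3*4 = -12)
C(A, c) = 6 - 4*c (C(A, c) = -4*c + 6 = 6 - 4*c)
o = 648 (o = -12*(-106 + 52) = -12*(-54) = 648)
C(P(2), -148) - o = (6 - 4*(-148)) - 1*648 = (6 + 592) - 648 = 598 - 648 = -50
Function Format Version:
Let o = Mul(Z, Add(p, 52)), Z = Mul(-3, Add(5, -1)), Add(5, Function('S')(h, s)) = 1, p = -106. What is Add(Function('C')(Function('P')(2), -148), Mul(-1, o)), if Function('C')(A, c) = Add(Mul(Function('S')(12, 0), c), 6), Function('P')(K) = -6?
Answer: -50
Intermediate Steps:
Function('S')(h, s) = -4 (Function('S')(h, s) = Add(-5, 1) = -4)
Z = -12 (Z = Mul(-3, 4) = -12)
Function('C')(A, c) = Add(6, Mul(-4, c)) (Function('C')(A, c) = Add(Mul(-4, c), 6) = Add(6, Mul(-4, c)))
o = 648 (o = Mul(-12, Add(-106, 52)) = Mul(-12, -54) = 648)
Add(Function('C')(Function('P')(2), -148), Mul(-1, o)) = Add(Add(6, Mul(-4, -148)), Mul(-1, 648)) = Add(Add(6, 592), -648) = Add(598, -648) = -50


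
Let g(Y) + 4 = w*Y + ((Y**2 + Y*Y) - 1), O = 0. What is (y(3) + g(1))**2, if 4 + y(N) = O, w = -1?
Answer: 64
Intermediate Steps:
y(N) = -4 (y(N) = -4 + 0 = -4)
g(Y) = -5 - Y + 2*Y**2 (g(Y) = -4 + (-Y + ((Y**2 + Y*Y) - 1)) = -4 + (-Y + ((Y**2 + Y**2) - 1)) = -4 + (-Y + (2*Y**2 - 1)) = -4 + (-Y + (-1 + 2*Y**2)) = -4 + (-1 - Y + 2*Y**2) = -5 - Y + 2*Y**2)
(y(3) + g(1))**2 = (-4 + (-5 - 1*1 + 2*1**2))**2 = (-4 + (-5 - 1 + 2*1))**2 = (-4 + (-5 - 1 + 2))**2 = (-4 - 4)**2 = (-8)**2 = 64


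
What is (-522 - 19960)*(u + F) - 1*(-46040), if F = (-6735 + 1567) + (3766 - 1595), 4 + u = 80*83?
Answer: -74487958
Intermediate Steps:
u = 6636 (u = -4 + 80*83 = -4 + 6640 = 6636)
F = -2997 (F = -5168 + 2171 = -2997)
(-522 - 19960)*(u + F) - 1*(-46040) = (-522 - 19960)*(6636 - 2997) - 1*(-46040) = -20482*3639 + 46040 = -74533998 + 46040 = -74487958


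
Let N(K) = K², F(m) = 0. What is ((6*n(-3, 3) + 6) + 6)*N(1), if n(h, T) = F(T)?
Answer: 12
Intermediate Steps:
n(h, T) = 0
((6*n(-3, 3) + 6) + 6)*N(1) = ((6*0 + 6) + 6)*1² = ((0 + 6) + 6)*1 = (6 + 6)*1 = 12*1 = 12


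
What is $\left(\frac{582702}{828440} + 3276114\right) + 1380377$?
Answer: $\frac{1928811993371}{414220} \approx 4.6565 \cdot 10^{6}$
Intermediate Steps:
$\left(\frac{582702}{828440} + 3276114\right) + 1380377 = \left(582702 \cdot \frac{1}{828440} + 3276114\right) + 1380377 = \left(\frac{291351}{414220} + 3276114\right) + 1380377 = \frac{1357032232431}{414220} + 1380377 = \frac{1928811993371}{414220}$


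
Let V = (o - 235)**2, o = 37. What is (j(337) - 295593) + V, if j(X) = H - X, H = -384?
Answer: -257110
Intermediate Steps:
j(X) = -384 - X
V = 39204 (V = (37 - 235)**2 = (-198)**2 = 39204)
(j(337) - 295593) + V = ((-384 - 1*337) - 295593) + 39204 = ((-384 - 337) - 295593) + 39204 = (-721 - 295593) + 39204 = -296314 + 39204 = -257110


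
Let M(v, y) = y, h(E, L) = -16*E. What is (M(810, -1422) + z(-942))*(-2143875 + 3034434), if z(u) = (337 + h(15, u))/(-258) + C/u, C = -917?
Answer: -8545704718245/6751 ≈ -1.2658e+9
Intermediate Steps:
z(u) = -97/258 - 917/u (z(u) = (337 - 16*15)/(-258) - 917/u = (337 - 240)*(-1/258) - 917/u = 97*(-1/258) - 917/u = -97/258 - 917/u)
(M(810, -1422) + z(-942))*(-2143875 + 3034434) = (-1422 + (-97/258 - 917/(-942)))*(-2143875 + 3034434) = (-1422 + (-97/258 - 917*(-1/942)))*890559 = (-1422 + (-97/258 + 917/942))*890559 = (-1422 + 12101/20253)*890559 = -28787665/20253*890559 = -8545704718245/6751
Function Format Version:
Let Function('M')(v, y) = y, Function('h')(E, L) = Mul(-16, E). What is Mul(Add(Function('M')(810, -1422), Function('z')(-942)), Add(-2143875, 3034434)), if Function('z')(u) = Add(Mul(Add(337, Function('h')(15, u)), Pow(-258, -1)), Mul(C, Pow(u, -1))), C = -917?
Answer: Rational(-8545704718245, 6751) ≈ -1.2658e+9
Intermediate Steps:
Function('z')(u) = Add(Rational(-97, 258), Mul(-917, Pow(u, -1))) (Function('z')(u) = Add(Mul(Add(337, Mul(-16, 15)), Pow(-258, -1)), Mul(-917, Pow(u, -1))) = Add(Mul(Add(337, -240), Rational(-1, 258)), Mul(-917, Pow(u, -1))) = Add(Mul(97, Rational(-1, 258)), Mul(-917, Pow(u, -1))) = Add(Rational(-97, 258), Mul(-917, Pow(u, -1))))
Mul(Add(Function('M')(810, -1422), Function('z')(-942)), Add(-2143875, 3034434)) = Mul(Add(-1422, Add(Rational(-97, 258), Mul(-917, Pow(-942, -1)))), Add(-2143875, 3034434)) = Mul(Add(-1422, Add(Rational(-97, 258), Mul(-917, Rational(-1, 942)))), 890559) = Mul(Add(-1422, Add(Rational(-97, 258), Rational(917, 942))), 890559) = Mul(Add(-1422, Rational(12101, 20253)), 890559) = Mul(Rational(-28787665, 20253), 890559) = Rational(-8545704718245, 6751)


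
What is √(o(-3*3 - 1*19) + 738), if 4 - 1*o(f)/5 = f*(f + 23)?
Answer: √58 ≈ 7.6158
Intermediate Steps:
o(f) = 20 - 5*f*(23 + f) (o(f) = 20 - 5*f*(f + 23) = 20 - 5*f*(23 + f))
√(o(-3*3 - 1*19) + 738) = √((20 - 115*(-3*3 - 1*19) - 5*(-3*3 - 1*19)²) + 738) = √((20 - 115*(-9 - 19) - 5*(-9 - 19)²) + 738) = √((20 - 115*(-28) - 5*(-28)²) + 738) = √((20 + 3220 - 5*784) + 738) = √((20 + 3220 - 3920) + 738) = √(-680 + 738) = √58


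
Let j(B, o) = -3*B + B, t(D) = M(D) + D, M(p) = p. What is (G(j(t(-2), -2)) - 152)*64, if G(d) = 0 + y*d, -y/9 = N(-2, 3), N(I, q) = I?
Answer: -512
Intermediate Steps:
t(D) = 2*D (t(D) = D + D = 2*D)
j(B, o) = -2*B
y = 18 (y = -9*(-2) = 18)
G(d) = 18*d (G(d) = 0 + 18*d = 18*d)
(G(j(t(-2), -2)) - 152)*64 = (18*(-4*(-2)) - 152)*64 = (18*(-2*(-4)) - 152)*64 = (18*8 - 152)*64 = (144 - 152)*64 = -8*64 = -512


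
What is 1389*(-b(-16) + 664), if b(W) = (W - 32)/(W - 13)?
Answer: 26679912/29 ≈ 9.2000e+5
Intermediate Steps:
b(W) = (-32 + W)/(-13 + W)
1389*(-b(-16) + 664) = 1389*(-(-32 - 16)/(-13 - 16) + 664) = 1389*(-(-48)/(-29) + 664) = 1389*(-(-1)*(-48)/29 + 664) = 1389*(-1*48/29 + 664) = 1389*(-48/29 + 664) = 1389*(19208/29) = 26679912/29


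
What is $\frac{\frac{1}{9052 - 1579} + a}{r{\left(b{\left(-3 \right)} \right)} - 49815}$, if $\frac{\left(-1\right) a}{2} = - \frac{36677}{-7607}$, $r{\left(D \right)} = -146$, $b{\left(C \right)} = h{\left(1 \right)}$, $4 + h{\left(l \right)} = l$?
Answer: $\frac{548166835}{2840138512671} \approx 0.00019301$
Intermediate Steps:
$h{\left(l \right)} = -4 + l$
$b{\left(C \right)} = -3$ ($b{\left(C \right)} = -4 + 1 = -3$)
$a = - \frac{73354}{7607}$ ($a = - 2 \left(- \frac{36677}{-7607}\right) = - 2 \left(\left(-36677\right) \left(- \frac{1}{7607}\right)\right) = \left(-2\right) \frac{36677}{7607} = - \frac{73354}{7607} \approx -9.643$)
$\frac{\frac{1}{9052 - 1579} + a}{r{\left(b{\left(-3 \right)} \right)} - 49815} = \frac{\frac{1}{9052 - 1579} - \frac{73354}{7607}}{-146 - 49815} = \frac{\frac{1}{7473} - \frac{73354}{7607}}{-49961} = \left(\frac{1}{7473} - \frac{73354}{7607}\right) \left(- \frac{1}{49961}\right) = \left(- \frac{548166835}{56847111}\right) \left(- \frac{1}{49961}\right) = \frac{548166835}{2840138512671}$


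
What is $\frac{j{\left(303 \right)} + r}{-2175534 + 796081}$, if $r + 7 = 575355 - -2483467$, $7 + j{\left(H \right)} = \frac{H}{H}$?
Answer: $- \frac{3058809}{1379453} \approx -2.2174$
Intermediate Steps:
$j{\left(H \right)} = -6$ ($j{\left(H \right)} = -7 + \frac{H}{H} = -7 + 1 = -6$)
$r = 3058815$ ($r = -7 + \left(575355 - -2483467\right) = -7 + \left(575355 + 2483467\right) = -7 + 3058822 = 3058815$)
$\frac{j{\left(303 \right)} + r}{-2175534 + 796081} = \frac{-6 + 3058815}{-2175534 + 796081} = \frac{3058809}{-1379453} = 3058809 \left(- \frac{1}{1379453}\right) = - \frac{3058809}{1379453}$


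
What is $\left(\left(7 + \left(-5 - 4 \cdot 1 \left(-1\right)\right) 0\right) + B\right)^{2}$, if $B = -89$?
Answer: $6724$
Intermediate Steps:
$\left(\left(7 + \left(-5 - 4 \cdot 1 \left(-1\right)\right) 0\right) + B\right)^{2} = \left(\left(7 + \left(-5 - 4 \cdot 1 \left(-1\right)\right) 0\right) - 89\right)^{2} = \left(\left(7 + \left(-5 - 4 \left(-1\right)\right) 0\right) - 89\right)^{2} = \left(\left(7 + \left(-5 - -4\right) 0\right) - 89\right)^{2} = \left(\left(7 + \left(-5 + 4\right) 0\right) - 89\right)^{2} = \left(\left(7 - 0\right) - 89\right)^{2} = \left(\left(7 + 0\right) - 89\right)^{2} = \left(7 - 89\right)^{2} = \left(-82\right)^{2} = 6724$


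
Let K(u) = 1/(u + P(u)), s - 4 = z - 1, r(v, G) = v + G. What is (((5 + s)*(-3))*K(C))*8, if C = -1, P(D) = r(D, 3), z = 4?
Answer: -288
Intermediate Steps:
r(v, G) = G + v
P(D) = 3 + D
s = 7 (s = 4 + (4 - 1) = 4 + 3 = 7)
K(u) = 1/(3 + 2*u) (K(u) = 1/(u + (3 + u)) = 1/(3 + 2*u))
(((5 + s)*(-3))*K(C))*8 = (((5 + 7)*(-3))/(3 + 2*(-1)))*8 = ((12*(-3))/(3 - 2))*8 = -36/1*8 = -36*1*8 = -36*8 = -288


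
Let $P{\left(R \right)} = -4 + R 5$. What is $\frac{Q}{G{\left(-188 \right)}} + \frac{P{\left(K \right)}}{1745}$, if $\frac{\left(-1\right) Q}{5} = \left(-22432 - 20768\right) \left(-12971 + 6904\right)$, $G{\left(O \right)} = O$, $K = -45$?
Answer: $\frac{571693399237}{82015} \approx 6.9706 \cdot 10^{6}$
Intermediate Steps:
$Q = -1310472000$ ($Q = - 5 \left(-22432 - 20768\right) \left(-12971 + 6904\right) = - 5 \left(\left(-43200\right) \left(-6067\right)\right) = \left(-5\right) 262094400 = -1310472000$)
$P{\left(R \right)} = -4 + 5 R$
$\frac{Q}{G{\left(-188 \right)}} + \frac{P{\left(K \right)}}{1745} = - \frac{1310472000}{-188} + \frac{-4 + 5 \left(-45\right)}{1745} = \left(-1310472000\right) \left(- \frac{1}{188}\right) + \left(-4 - 225\right) \frac{1}{1745} = \frac{327618000}{47} - \frac{229}{1745} = \frac{571693399237}{82015}$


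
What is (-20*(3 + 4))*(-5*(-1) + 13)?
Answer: -2520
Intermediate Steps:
(-20*(3 + 4))*(-5*(-1) + 13) = (-20*7)*(5 + 13) = -140*18 = -2520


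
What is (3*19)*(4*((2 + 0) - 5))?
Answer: -684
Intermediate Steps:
(3*19)*(4*((2 + 0) - 5)) = 57*(4*(2 - 5)) = 57*(4*(-3)) = 57*(-12) = -684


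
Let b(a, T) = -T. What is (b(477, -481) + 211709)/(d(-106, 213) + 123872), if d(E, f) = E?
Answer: 106095/61883 ≈ 1.7144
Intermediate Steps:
(b(477, -481) + 211709)/(d(-106, 213) + 123872) = (-1*(-481) + 211709)/(-106 + 123872) = (481 + 211709)/123766 = 212190*(1/123766) = 106095/61883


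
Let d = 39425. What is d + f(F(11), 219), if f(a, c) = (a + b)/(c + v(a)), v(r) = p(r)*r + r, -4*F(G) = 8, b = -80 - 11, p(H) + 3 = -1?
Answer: 2956844/75 ≈ 39425.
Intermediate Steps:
p(H) = -4 (p(H) = -3 - 1 = -4)
b = -91
F(G) = -2 (F(G) = -¼*8 = -2)
v(r) = -3*r (v(r) = -4*r + r = -3*r)
f(a, c) = (-91 + a)/(c - 3*a) (f(a, c) = (a - 91)/(c - 3*a) = (-91 + a)/(c - 3*a))
d + f(F(11), 219) = 39425 + (-91 - 2)/(219 - 3*(-2)) = 39425 - 93/(219 + 6) = 39425 - 93/225 = 39425 + (1/225)*(-93) = 39425 - 31/75 = 2956844/75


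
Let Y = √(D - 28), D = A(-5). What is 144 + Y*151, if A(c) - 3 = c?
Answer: 144 + 151*I*√30 ≈ 144.0 + 827.06*I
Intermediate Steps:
A(c) = 3 + c
D = -2 (D = 3 - 5 = -2)
Y = I*√30 (Y = √(-2 - 28) = √(-30) = I*√30 ≈ 5.4772*I)
144 + Y*151 = 144 + (I*√30)*151 = 144 + 151*I*√30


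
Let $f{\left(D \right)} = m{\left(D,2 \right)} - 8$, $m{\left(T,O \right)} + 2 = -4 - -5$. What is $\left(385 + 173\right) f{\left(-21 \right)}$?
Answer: $-5022$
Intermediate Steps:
$m{\left(T,O \right)} = -1$ ($m{\left(T,O \right)} = -2 - -1 = -2 + \left(-4 + 5\right) = -2 + 1 = -1$)
$f{\left(D \right)} = -9$ ($f{\left(D \right)} = -1 - 8 = -9$)
$\left(385 + 173\right) f{\left(-21 \right)} = \left(385 + 173\right) \left(-9\right) = 558 \left(-9\right) = -5022$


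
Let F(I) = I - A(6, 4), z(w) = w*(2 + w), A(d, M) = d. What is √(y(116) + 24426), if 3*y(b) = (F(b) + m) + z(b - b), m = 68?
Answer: 4*√13773/3 ≈ 156.48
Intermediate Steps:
F(I) = -6 + I (F(I) = I - 1*6 = I - 6 = -6 + I)
y(b) = 62/3 + b/3 (y(b) = (((-6 + b) + 68) + (b - b)*(2 + (b - b)))/3 = ((62 + b) + 0*(2 + 0))/3 = ((62 + b) + 0*2)/3 = ((62 + b) + 0)/3 = (62 + b)/3 = 62/3 + b/3)
√(y(116) + 24426) = √((62/3 + (⅓)*116) + 24426) = √((62/3 + 116/3) + 24426) = √(178/3 + 24426) = √(73456/3) = 4*√13773/3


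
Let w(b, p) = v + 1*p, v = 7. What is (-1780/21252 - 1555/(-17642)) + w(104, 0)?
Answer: 656534647/93731946 ≈ 7.0044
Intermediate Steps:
w(b, p) = 7 + p (w(b, p) = 7 + 1*p = 7 + p)
(-1780/21252 - 1555/(-17642)) + w(104, 0) = (-1780/21252 - 1555/(-17642)) + (7 + 0) = (-1780*1/21252 - 1555*(-1/17642)) + 7 = (-445/5313 + 1555/17642) + 7 = 411025/93731946 + 7 = 656534647/93731946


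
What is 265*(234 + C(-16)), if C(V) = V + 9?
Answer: 60155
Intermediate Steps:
C(V) = 9 + V
265*(234 + C(-16)) = 265*(234 + (9 - 16)) = 265*(234 - 7) = 265*227 = 60155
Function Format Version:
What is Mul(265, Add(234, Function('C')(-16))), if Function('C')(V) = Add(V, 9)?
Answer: 60155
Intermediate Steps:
Function('C')(V) = Add(9, V)
Mul(265, Add(234, Function('C')(-16))) = Mul(265, Add(234, Add(9, -16))) = Mul(265, Add(234, -7)) = Mul(265, 227) = 60155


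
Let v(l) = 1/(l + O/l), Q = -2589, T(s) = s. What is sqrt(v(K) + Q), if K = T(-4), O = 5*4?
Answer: I*sqrt(23302)/3 ≈ 50.883*I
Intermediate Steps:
O = 20
K = -4
v(l) = 1/(l + 20/l)
sqrt(v(K) + Q) = sqrt(-4/(20 + (-4)**2) - 2589) = sqrt(-4/(20 + 16) - 2589) = sqrt(-4/36 - 2589) = sqrt(-4*1/36 - 2589) = sqrt(-1/9 - 2589) = sqrt(-23302/9) = I*sqrt(23302)/3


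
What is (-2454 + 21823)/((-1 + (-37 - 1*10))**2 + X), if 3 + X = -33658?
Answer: -19369/31357 ≈ -0.61769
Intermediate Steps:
X = -33661 (X = -3 - 33658 = -33661)
(-2454 + 21823)/((-1 + (-37 - 1*10))**2 + X) = (-2454 + 21823)/((-1 + (-37 - 1*10))**2 - 33661) = 19369/((-1 + (-37 - 10))**2 - 33661) = 19369/((-1 - 47)**2 - 33661) = 19369/((-48)**2 - 33661) = 19369/(2304 - 33661) = 19369/(-31357) = 19369*(-1/31357) = -19369/31357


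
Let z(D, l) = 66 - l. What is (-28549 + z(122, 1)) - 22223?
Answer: -50707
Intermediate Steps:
(-28549 + z(122, 1)) - 22223 = (-28549 + (66 - 1*1)) - 22223 = (-28549 + (66 - 1)) - 22223 = (-28549 + 65) - 22223 = -28484 - 22223 = -50707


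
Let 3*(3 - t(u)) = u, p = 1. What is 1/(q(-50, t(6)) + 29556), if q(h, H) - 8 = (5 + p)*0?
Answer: 1/29564 ≈ 3.3825e-5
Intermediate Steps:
t(u) = 3 - u/3
q(h, H) = 8 (q(h, H) = 8 + (5 + 1)*0 = 8 + 6*0 = 8 + 0 = 8)
1/(q(-50, t(6)) + 29556) = 1/(8 + 29556) = 1/29564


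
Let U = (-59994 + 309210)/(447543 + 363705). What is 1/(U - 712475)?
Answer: -16901/12041534783 ≈ -1.4036e-6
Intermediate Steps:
U = 5192/16901 (U = 249216/811248 = 249216*(1/811248) = 5192/16901 ≈ 0.30720)
1/(U - 712475) = 1/(5192/16901 - 712475) = 1/(-12041534783/16901) = -16901/12041534783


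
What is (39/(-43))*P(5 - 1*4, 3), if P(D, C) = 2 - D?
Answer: -39/43 ≈ -0.90698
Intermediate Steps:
(39/(-43))*P(5 - 1*4, 3) = (39/(-43))*(2 - (5 - 1*4)) = (-1/43*39)*(2 - (5 - 4)) = -39*(2 - 1*1)/43 = -39*(2 - 1)/43 = -39/43*1 = -39/43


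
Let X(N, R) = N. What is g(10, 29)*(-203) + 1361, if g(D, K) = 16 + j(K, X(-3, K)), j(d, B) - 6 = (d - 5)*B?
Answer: 11511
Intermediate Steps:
j(d, B) = 6 + B*(-5 + d) (j(d, B) = 6 + (d - 5)*B = 6 + (-5 + d)*B = 6 + B*(-5 + d))
g(D, K) = 37 - 3*K (g(D, K) = 16 + (6 - 5*(-3) - 3*K) = 16 + (6 + 15 - 3*K) = 16 + (21 - 3*K) = 37 - 3*K)
g(10, 29)*(-203) + 1361 = (37 - 3*29)*(-203) + 1361 = (37 - 87)*(-203) + 1361 = -50*(-203) + 1361 = 10150 + 1361 = 11511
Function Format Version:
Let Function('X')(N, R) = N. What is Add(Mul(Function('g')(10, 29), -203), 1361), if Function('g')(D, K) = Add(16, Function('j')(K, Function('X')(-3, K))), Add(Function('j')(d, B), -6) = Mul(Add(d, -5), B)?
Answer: 11511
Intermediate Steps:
Function('j')(d, B) = Add(6, Mul(B, Add(-5, d))) (Function('j')(d, B) = Add(6, Mul(Add(d, -5), B)) = Add(6, Mul(Add(-5, d), B)) = Add(6, Mul(B, Add(-5, d))))
Function('g')(D, K) = Add(37, Mul(-3, K)) (Function('g')(D, K) = Add(16, Add(6, Mul(-5, -3), Mul(-3, K))) = Add(16, Add(6, 15, Mul(-3, K))) = Add(16, Add(21, Mul(-3, K))) = Add(37, Mul(-3, K)))
Add(Mul(Function('g')(10, 29), -203), 1361) = Add(Mul(Add(37, Mul(-3, 29)), -203), 1361) = Add(Mul(Add(37, -87), -203), 1361) = Add(Mul(-50, -203), 1361) = Add(10150, 1361) = 11511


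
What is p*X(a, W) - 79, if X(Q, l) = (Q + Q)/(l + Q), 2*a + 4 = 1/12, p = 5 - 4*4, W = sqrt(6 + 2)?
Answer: -140923/2399 + 49632*sqrt(2)/2399 ≈ -29.484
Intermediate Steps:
W = 2*sqrt(2) (W = sqrt(8) = 2*sqrt(2) ≈ 2.8284)
p = -11 (p = 5 - 16 = -11)
a = -47/24 (a = -2 + (1/2)/12 = -2 + (1/2)*(1/12) = -2 + 1/24 = -47/24 ≈ -1.9583)
X(Q, l) = 2*Q/(Q + l) (X(Q, l) = (2*Q)/(Q + l) = 2*Q/(Q + l))
p*X(a, W) - 79 = -22*(-47)/(24*(-47/24 + 2*sqrt(2))) - 79 = -(-517)/(12*(-47/24 + 2*sqrt(2))) - 79 = 517/(12*(-47/24 + 2*sqrt(2))) - 79 = -79 + 517/(12*(-47/24 + 2*sqrt(2)))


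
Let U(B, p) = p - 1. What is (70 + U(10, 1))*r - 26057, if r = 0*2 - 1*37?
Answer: -28647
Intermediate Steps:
U(B, p) = -1 + p
r = -37 (r = 0 - 37 = -37)
(70 + U(10, 1))*r - 26057 = (70 + (-1 + 1))*(-37) - 26057 = (70 + 0)*(-37) - 26057 = 70*(-37) - 26057 = -2590 - 26057 = -28647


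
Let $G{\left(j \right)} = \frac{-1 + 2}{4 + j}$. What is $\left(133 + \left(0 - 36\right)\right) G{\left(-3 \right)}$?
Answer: $97$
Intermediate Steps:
$G{\left(j \right)} = \frac{1}{4 + j}$ ($G{\left(j \right)} = 1 \frac{1}{4 + j} = \frac{1}{4 + j}$)
$\left(133 + \left(0 - 36\right)\right) G{\left(-3 \right)} = \frac{133 + \left(0 - 36\right)}{4 - 3} = \frac{133 + \left(0 - 36\right)}{1} = \left(133 - 36\right) 1 = 97 \cdot 1 = 97$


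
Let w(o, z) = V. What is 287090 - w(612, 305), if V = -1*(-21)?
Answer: 287069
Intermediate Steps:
V = 21
w(o, z) = 21
287090 - w(612, 305) = 287090 - 1*21 = 287090 - 21 = 287069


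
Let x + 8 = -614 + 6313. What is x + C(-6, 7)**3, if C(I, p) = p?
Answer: 6034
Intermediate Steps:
x = 5691 (x = -8 + (-614 + 6313) = -8 + 5699 = 5691)
x + C(-6, 7)**3 = 5691 + 7**3 = 5691 + 343 = 6034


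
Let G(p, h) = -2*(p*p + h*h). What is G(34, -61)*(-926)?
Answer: 9032204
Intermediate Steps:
G(p, h) = -2*h² - 2*p² (G(p, h) = -2*(p² + h²) = -2*(h² + p²) = -2*h² - 2*p²)
G(34, -61)*(-926) = (-2*(-61)² - 2*34²)*(-926) = (-2*3721 - 2*1156)*(-926) = (-7442 - 2312)*(-926) = -9754*(-926) = 9032204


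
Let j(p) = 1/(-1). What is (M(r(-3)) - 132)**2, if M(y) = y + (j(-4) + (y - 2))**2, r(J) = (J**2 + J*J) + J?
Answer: 729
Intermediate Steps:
r(J) = J + 2*J**2 (r(J) = (J**2 + J**2) + J = 2*J**2 + J = J + 2*J**2)
j(p) = -1
M(y) = y + (-3 + y)**2 (M(y) = y + (-1 + (y - 2))**2 = y + (-1 + (-2 + y))**2 = y + (-3 + y)**2)
(M(r(-3)) - 132)**2 = ((-3*(1 + 2*(-3)) + (-3 - 3*(1 + 2*(-3)))**2) - 132)**2 = ((-3*(1 - 6) + (-3 - 3*(1 - 6))**2) - 132)**2 = ((-3*(-5) + (-3 - 3*(-5))**2) - 132)**2 = ((15 + (-3 + 15)**2) - 132)**2 = ((15 + 12**2) - 132)**2 = ((15 + 144) - 132)**2 = (159 - 132)**2 = 27**2 = 729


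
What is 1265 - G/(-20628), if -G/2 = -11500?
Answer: 6529355/5157 ≈ 1266.1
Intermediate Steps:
G = 23000 (G = -2*(-11500) = 23000)
1265 - G/(-20628) = 1265 - 23000/(-20628) = 1265 - 23000*(-1)/20628 = 1265 - 1*(-5750/5157) = 1265 + 5750/5157 = 6529355/5157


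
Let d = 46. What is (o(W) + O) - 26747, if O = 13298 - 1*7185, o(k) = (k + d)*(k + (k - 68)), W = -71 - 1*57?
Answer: 5934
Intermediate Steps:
W = -128 (W = -71 - 57 = -128)
o(k) = (-68 + 2*k)*(46 + k) (o(k) = (k + 46)*(k + (k - 68)) = (46 + k)*(k + (-68 + k)) = (46 + k)*(-68 + 2*k) = (-68 + 2*k)*(46 + k))
O = 6113 (O = 13298 - 7185 = 6113)
(o(W) + O) - 26747 = ((-3128 + 2*(-128)**2 + 24*(-128)) + 6113) - 26747 = ((-3128 + 2*16384 - 3072) + 6113) - 26747 = ((-3128 + 32768 - 3072) + 6113) - 26747 = (26568 + 6113) - 26747 = 32681 - 26747 = 5934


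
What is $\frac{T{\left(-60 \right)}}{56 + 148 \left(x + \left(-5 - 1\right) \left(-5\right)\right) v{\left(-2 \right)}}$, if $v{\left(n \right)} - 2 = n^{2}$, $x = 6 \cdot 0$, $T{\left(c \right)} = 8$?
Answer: $\frac{1}{3337} \approx 0.00029967$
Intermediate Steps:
$x = 0$
$v{\left(n \right)} = 2 + n^{2}$
$\frac{T{\left(-60 \right)}}{56 + 148 \left(x + \left(-5 - 1\right) \left(-5\right)\right) v{\left(-2 \right)}} = \frac{8}{56 + 148 \left(0 + \left(-5 - 1\right) \left(-5\right)\right) \left(2 + \left(-2\right)^{2}\right)} = \frac{8}{56 + 148 \left(0 - -30\right) \left(2 + 4\right)} = \frac{8}{56 + 148 \left(0 + 30\right) 6} = \frac{8}{56 + 148 \cdot 30 \cdot 6} = \frac{8}{56 + 148 \cdot 180} = \frac{8}{56 + 26640} = \frac{8}{26696} = 8 \cdot \frac{1}{26696} = \frac{1}{3337}$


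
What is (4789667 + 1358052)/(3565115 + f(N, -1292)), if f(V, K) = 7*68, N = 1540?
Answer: 6147719/3565591 ≈ 1.7242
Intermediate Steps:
f(V, K) = 476
(4789667 + 1358052)/(3565115 + f(N, -1292)) = (4789667 + 1358052)/(3565115 + 476) = 6147719/3565591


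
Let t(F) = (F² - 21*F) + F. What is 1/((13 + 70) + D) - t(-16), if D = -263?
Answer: -103681/180 ≈ -576.01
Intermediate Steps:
t(F) = F² - 20*F
1/((13 + 70) + D) - t(-16) = 1/((13 + 70) - 263) - (-16)*(-20 - 16) = 1/(83 - 263) - (-16)*(-36) = 1/(-180) - 1*576 = -1/180 - 576 = -103681/180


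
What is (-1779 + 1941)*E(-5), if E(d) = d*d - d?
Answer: 4860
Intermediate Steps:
E(d) = d² - d
(-1779 + 1941)*E(-5) = (-1779 + 1941)*(-5*(-1 - 5)) = 162*(-5*(-6)) = 162*30 = 4860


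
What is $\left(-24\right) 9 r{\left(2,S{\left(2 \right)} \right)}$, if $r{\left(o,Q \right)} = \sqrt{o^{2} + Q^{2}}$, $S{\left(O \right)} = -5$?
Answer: $- 216 \sqrt{29} \approx -1163.2$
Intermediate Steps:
$r{\left(o,Q \right)} = \sqrt{Q^{2} + o^{2}}$
$\left(-24\right) 9 r{\left(2,S{\left(2 \right)} \right)} = \left(-24\right) 9 \sqrt{\left(-5\right)^{2} + 2^{2}} = - 216 \sqrt{25 + 4} = - 216 \sqrt{29}$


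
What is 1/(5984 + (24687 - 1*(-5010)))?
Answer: 1/35681 ≈ 2.8026e-5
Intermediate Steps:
1/(5984 + (24687 - 1*(-5010))) = 1/(5984 + (24687 + 5010)) = 1/(5984 + 29697) = 1/35681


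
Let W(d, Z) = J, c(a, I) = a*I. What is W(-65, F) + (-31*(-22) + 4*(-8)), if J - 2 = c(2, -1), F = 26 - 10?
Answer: 650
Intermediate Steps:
c(a, I) = I*a
F = 16
J = 0 (J = 2 - 1*2 = 2 - 2 = 0)
W(d, Z) = 0
W(-65, F) + (-31*(-22) + 4*(-8)) = 0 + (-31*(-22) + 4*(-8)) = 0 + (682 - 32) = 0 + 650 = 650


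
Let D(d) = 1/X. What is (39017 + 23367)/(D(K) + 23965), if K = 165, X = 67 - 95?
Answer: 1746752/671019 ≈ 2.6031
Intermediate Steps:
X = -28
D(d) = -1/28 (D(d) = 1/(-28) = -1/28)
(39017 + 23367)/(D(K) + 23965) = (39017 + 23367)/(-1/28 + 23965) = 62384/(671019/28) = 62384*(28/671019) = 1746752/671019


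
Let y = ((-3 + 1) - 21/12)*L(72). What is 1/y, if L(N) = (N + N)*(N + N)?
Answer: -1/77760 ≈ -1.2860e-5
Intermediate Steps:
L(N) = 4*N² (L(N) = (2*N)*(2*N) = 4*N²)
y = -77760 (y = ((-3 + 1) - 21/12)*(4*72²) = (-2 - 21*1/12)*(4*5184) = (-2 - 7/4)*20736 = -15/4*20736 = -77760)
1/y = 1/(-77760) = -1/77760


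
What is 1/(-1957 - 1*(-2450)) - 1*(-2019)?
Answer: 995368/493 ≈ 2019.0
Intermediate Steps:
1/(-1957 - 1*(-2450)) - 1*(-2019) = 1/(-1957 + 2450) + 2019 = 1/493 + 2019 = 995368/493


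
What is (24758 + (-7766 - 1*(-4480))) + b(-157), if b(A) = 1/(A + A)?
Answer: 6742207/314 ≈ 21472.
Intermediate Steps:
b(A) = 1/(2*A)
(24758 + (-7766 - 1*(-4480))) + b(-157) = (24758 + (-7766 - 1*(-4480))) + (½)/(-157) = (24758 + (-7766 + 4480)) + (½)*(-1/157) = (24758 - 3286) - 1/314 = 21472 - 1/314 = 6742207/314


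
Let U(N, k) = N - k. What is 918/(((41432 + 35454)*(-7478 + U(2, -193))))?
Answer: -459/279980369 ≈ -1.6394e-6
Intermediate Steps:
918/(((41432 + 35454)*(-7478 + U(2, -193)))) = 918/(((41432 + 35454)*(-7478 + (2 - 1*(-193))))) = 918/((76886*(-7478 + (2 + 193)))) = 918/((76886*(-7478 + 195))) = 918/((76886*(-7283))) = 918/(-559960738) = 918*(-1/559960738) = -459/279980369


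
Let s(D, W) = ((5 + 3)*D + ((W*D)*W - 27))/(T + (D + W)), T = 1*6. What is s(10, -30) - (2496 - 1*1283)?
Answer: -26035/14 ≈ -1859.6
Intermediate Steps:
T = 6
s(D, W) = (-27 + 8*D + D*W²)/(6 + D + W) (s(D, W) = ((5 + 3)*D + ((W*D)*W - 27))/(6 + (D + W)) = (8*D + ((D*W)*W - 27))/(6 + D + W) = (8*D + (D*W² - 27))/(6 + D + W) = (8*D + (-27 + D*W²))/(6 + D + W) = (-27 + 8*D + D*W²)/(6 + D + W))
s(10, -30) - (2496 - 1*1283) = (-27 + 8*10 + 10*(-30)²)/(6 + 10 - 30) - (2496 - 1*1283) = (-27 + 80 + 10*900)/(-14) - (2496 - 1283) = -(-27 + 80 + 9000)/14 - 1*1213 = -1/14*9053 - 1213 = -9053/14 - 1213 = -26035/14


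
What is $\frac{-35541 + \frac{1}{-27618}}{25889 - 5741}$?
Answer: $- \frac{981571339}{556447464} \approx -1.764$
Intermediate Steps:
$\frac{-35541 + \frac{1}{-27618}}{25889 - 5741} = \frac{-35541 - \frac{1}{27618}}{20148} = \left(- \frac{981571339}{27618}\right) \frac{1}{20148} = - \frac{981571339}{556447464}$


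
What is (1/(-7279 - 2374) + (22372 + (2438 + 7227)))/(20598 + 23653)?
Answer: 309253160/427154903 ≈ 0.72398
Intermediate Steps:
(1/(-7279 - 2374) + (22372 + (2438 + 7227)))/(20598 + 23653) = (1/(-9653) + (22372 + 9665))/44251 = (-1/9653 + 32037)*(1/44251) = (309253160/9653)*(1/44251) = 309253160/427154903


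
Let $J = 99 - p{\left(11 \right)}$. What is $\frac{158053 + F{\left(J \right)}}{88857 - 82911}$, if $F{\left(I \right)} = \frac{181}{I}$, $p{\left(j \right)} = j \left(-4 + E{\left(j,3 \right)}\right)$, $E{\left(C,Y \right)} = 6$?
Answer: $\frac{2028377}{76307} \approx 26.582$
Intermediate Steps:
$p{\left(j \right)} = 2 j$ ($p{\left(j \right)} = j \left(-4 + 6\right) = j 2 = 2 j$)
$J = 77$ ($J = 99 - 2 \cdot 11 = 99 - 22 = 77$)
$\frac{158053 + F{\left(J \right)}}{88857 - 82911} = \frac{158053 + \frac{181}{77}}{88857 - 82911} = \frac{158053 + 181 \cdot \frac{1}{77}}{5946} = \left(158053 + \frac{181}{77}\right) \frac{1}{5946} = \frac{12170262}{77} \cdot \frac{1}{5946} = \frac{2028377}{76307}$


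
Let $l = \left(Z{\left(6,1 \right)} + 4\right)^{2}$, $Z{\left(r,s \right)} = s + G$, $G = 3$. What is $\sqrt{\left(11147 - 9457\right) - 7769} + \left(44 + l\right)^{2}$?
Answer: $11664 + i \sqrt{6079} \approx 11664.0 + 77.968 i$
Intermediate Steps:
$Z{\left(r,s \right)} = 3 + s$ ($Z{\left(r,s \right)} = s + 3 = 3 + s$)
$l = 64$ ($l = \left(\left(3 + 1\right) + 4\right)^{2} = \left(4 + 4\right)^{2} = 8^{2} = 64$)
$\sqrt{\left(11147 - 9457\right) - 7769} + \left(44 + l\right)^{2} = \sqrt{\left(11147 - 9457\right) - 7769} + \left(44 + 64\right)^{2} = \sqrt{\left(11147 - 9457\right) - 7769} + 108^{2} = \sqrt{1690 - 7769} + 11664 = \sqrt{-6079} + 11664 = i \sqrt{6079} + 11664 = 11664 + i \sqrt{6079}$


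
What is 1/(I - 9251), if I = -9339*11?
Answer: -1/111980 ≈ -8.9302e-6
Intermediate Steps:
I = -102729
1/(I - 9251) = 1/(-102729 - 9251) = 1/(-111980) = -1/111980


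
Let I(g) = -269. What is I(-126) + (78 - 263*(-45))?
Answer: 11644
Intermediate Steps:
I(-126) + (78 - 263*(-45)) = -269 + (78 - 263*(-45)) = -269 + (78 + 11835) = -269 + 11913 = 11644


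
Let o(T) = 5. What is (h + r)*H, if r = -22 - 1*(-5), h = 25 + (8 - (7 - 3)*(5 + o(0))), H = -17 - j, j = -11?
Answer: 144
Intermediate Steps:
H = -6 (H = -17 - 1*(-11) = -17 + 11 = -6)
h = -7 (h = 25 + (8 - (7 - 3)*(5 + 5)) = 25 + (8 - 4*10) = 25 + (8 - 1*40) = 25 + (8 - 40) = 25 - 32 = -7)
r = -17 (r = -22 + 5 = -17)
(h + r)*H = (-7 - 17)*(-6) = -24*(-6) = 144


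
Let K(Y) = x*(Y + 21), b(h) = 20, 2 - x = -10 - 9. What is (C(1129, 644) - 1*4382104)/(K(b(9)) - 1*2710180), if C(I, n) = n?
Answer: 4381460/2709319 ≈ 1.6172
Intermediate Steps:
x = 21 (x = 2 - (-10 - 9) = 2 - 1*(-19) = 2 + 19 = 21)
K(Y) = 441 + 21*Y (K(Y) = 21*(Y + 21) = 21*(21 + Y) = 441 + 21*Y)
(C(1129, 644) - 1*4382104)/(K(b(9)) - 1*2710180) = (644 - 1*4382104)/((441 + 21*20) - 1*2710180) = (644 - 4382104)/((441 + 420) - 2710180) = -4381460/(861 - 2710180) = -4381460/(-2709319) = -4381460*(-1/2709319) = 4381460/2709319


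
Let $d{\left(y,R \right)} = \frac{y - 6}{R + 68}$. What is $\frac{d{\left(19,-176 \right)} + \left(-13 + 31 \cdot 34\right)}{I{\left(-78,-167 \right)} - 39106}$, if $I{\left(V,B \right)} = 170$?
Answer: $- \frac{112415}{4205088} \approx -0.026733$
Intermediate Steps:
$d{\left(y,R \right)} = \frac{-6 + y}{68 + R}$
$\frac{d{\left(19,-176 \right)} + \left(-13 + 31 \cdot 34\right)}{I{\left(-78,-167 \right)} - 39106} = \frac{\frac{-6 + 19}{68 - 176} + \left(-13 + 31 \cdot 34\right)}{170 - 39106} = \frac{\frac{1}{-108} \cdot 13 + \left(-13 + 1054\right)}{-38936} = \left(\left(- \frac{1}{108}\right) 13 + 1041\right) \left(- \frac{1}{38936}\right) = \left(- \frac{13}{108} + 1041\right) \left(- \frac{1}{38936}\right) = \frac{112415}{108} \left(- \frac{1}{38936}\right) = - \frac{112415}{4205088}$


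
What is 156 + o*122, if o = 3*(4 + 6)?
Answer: 3816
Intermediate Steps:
o = 30 (o = 3*10 = 30)
156 + o*122 = 156 + 30*122 = 156 + 3660 = 3816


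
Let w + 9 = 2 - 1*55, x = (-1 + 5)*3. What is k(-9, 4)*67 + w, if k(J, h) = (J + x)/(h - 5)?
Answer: -263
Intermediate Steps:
x = 12 (x = 4*3 = 12)
w = -62 (w = -9 + (2 - 1*55) = -9 + (2 - 55) = -9 - 53 = -62)
k(J, h) = (12 + J)/(-5 + h) (k(J, h) = (J + 12)/(h - 5) = (12 + J)/(-5 + h))
k(-9, 4)*67 + w = ((12 - 9)/(-5 + 4))*67 - 62 = (3/(-1))*67 - 62 = -1*3*67 - 62 = -3*67 - 62 = -201 - 62 = -263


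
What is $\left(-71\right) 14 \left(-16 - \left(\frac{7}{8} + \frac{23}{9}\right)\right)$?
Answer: $\frac{695303}{36} \approx 19314.0$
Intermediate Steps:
$\left(-71\right) 14 \left(-16 - \left(\frac{7}{8} + \frac{23}{9}\right)\right) = - 994 \left(-16 - \left(7 \cdot \frac{1}{8} + 23 \cdot \frac{1}{9}\right)\right) = - 994 \left(-16 - \left(\frac{7}{8} + \frac{23}{9}\right)\right) = - 994 \left(-16 - \frac{247}{72}\right) = \left(-994\right) \left(- \frac{1399}{72}\right) = \frac{695303}{36}$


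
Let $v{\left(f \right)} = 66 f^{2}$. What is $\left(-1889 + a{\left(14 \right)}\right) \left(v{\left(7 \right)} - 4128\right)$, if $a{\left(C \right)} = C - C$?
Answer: $1688766$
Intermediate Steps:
$a{\left(C \right)} = 0$
$\left(-1889 + a{\left(14 \right)}\right) \left(v{\left(7 \right)} - 4128\right) = \left(-1889 + 0\right) \left(66 \cdot 7^{2} - 4128\right) = - 1889 \left(66 \cdot 49 - 4128\right) = - 1889 \left(3234 - 4128\right) = \left(-1889\right) \left(-894\right) = 1688766$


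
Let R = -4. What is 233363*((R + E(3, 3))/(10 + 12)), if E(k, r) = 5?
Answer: 233363/22 ≈ 10607.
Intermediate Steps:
233363*((R + E(3, 3))/(10 + 12)) = 233363*((-4 + 5)/(10 + 12)) = 233363*(1/22) = 233363/22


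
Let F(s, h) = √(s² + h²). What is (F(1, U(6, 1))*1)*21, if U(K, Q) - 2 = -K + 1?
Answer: 21*√10 ≈ 66.408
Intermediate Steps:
U(K, Q) = 3 - K (U(K, Q) = 2 + (-K + 1) = 2 + (1 - K) = 3 - K)
F(s, h) = √(h² + s²)
(F(1, U(6, 1))*1)*21 = (√((3 - 1*6)² + 1²)*1)*21 = (√((3 - 6)² + 1)*1)*21 = (√((-3)² + 1)*1)*21 = (√(9 + 1)*1)*21 = (√10*1)*21 = √10*21 = 21*√10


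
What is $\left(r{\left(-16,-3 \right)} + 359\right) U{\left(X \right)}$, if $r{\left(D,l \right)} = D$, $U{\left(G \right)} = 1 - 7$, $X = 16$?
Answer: $-2058$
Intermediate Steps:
$U{\left(G \right)} = -6$
$\left(r{\left(-16,-3 \right)} + 359\right) U{\left(X \right)} = \left(-16 + 359\right) \left(-6\right) = 343 \left(-6\right) = -2058$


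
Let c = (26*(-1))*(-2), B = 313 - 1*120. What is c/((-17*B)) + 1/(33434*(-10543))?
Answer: -18329725705/1156534986022 ≈ -0.015849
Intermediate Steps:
B = 193 (B = 313 - 120 = 193)
c = 52 (c = -26*(-2) = 52)
c/((-17*B)) + 1/(33434*(-10543)) = 52/((-17*193)) + 1/(33434*(-10543)) = 52/(-3281) + (1/33434)*(-1/10543) = 52*(-1/3281) - 1/352494662 = -52/3281 - 1/352494662 = -18329725705/1156534986022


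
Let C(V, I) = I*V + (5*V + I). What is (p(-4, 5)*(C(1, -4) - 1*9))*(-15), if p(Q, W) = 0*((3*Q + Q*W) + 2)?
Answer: 0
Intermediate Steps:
p(Q, W) = 0 (p(Q, W) = 0*(2 + 3*Q + Q*W) = 0)
C(V, I) = I + 5*V + I*V (C(V, I) = I*V + (I + 5*V) = I + 5*V + I*V)
(p(-4, 5)*(C(1, -4) - 1*9))*(-15) = (0*((-4 + 5*1 - 4*1) - 1*9))*(-15) = (0*((-4 + 5 - 4) - 9))*(-15) = (0*(-3 - 9))*(-15) = (0*(-12))*(-15) = 0*(-15) = 0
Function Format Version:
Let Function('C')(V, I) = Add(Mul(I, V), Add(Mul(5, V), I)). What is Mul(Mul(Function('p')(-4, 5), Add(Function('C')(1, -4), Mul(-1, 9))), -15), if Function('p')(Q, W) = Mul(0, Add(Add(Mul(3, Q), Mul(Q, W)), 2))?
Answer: 0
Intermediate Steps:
Function('p')(Q, W) = 0 (Function('p')(Q, W) = Mul(0, Add(2, Mul(3, Q), Mul(Q, W))) = 0)
Function('C')(V, I) = Add(I, Mul(5, V), Mul(I, V)) (Function('C')(V, I) = Add(Mul(I, V), Add(I, Mul(5, V))) = Add(I, Mul(5, V), Mul(I, V)))
Mul(Mul(Function('p')(-4, 5), Add(Function('C')(1, -4), Mul(-1, 9))), -15) = Mul(Mul(0, Add(Add(-4, Mul(5, 1), Mul(-4, 1)), Mul(-1, 9))), -15) = Mul(Mul(0, Add(Add(-4, 5, -4), -9)), -15) = Mul(Mul(0, Add(-3, -9)), -15) = Mul(Mul(0, -12), -15) = Mul(0, -15) = 0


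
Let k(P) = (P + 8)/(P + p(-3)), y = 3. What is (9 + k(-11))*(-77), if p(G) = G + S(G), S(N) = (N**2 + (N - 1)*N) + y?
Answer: -6699/10 ≈ -669.90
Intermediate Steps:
S(N) = 3 + N**2 + N*(-1 + N) (S(N) = (N**2 + (N - 1)*N) + 3 = (N**2 + (-1 + N)*N) + 3 = (N**2 + N*(-1 + N)) + 3 = 3 + N**2 + N*(-1 + N))
p(G) = 3 + 2*G**2 (p(G) = G + (3 - G + 2*G**2) = 3 + 2*G**2)
k(P) = (8 + P)/(21 + P) (k(P) = (P + 8)/(P + (3 + 2*(-3)**2)) = (8 + P)/(P + (3 + 2*9)) = (8 + P)/(P + (3 + 18)) = (8 + P)/(P + 21) = (8 + P)/(21 + P))
(9 + k(-11))*(-77) = (9 + (8 - 11)/(21 - 11))*(-77) = (9 - 3/10)*(-77) = (87/10)*(-77) = -6699/10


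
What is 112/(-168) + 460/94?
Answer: 596/141 ≈ 4.2270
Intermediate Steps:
112/(-168) + 460/94 = 112*(-1/168) + 460*(1/94) = -⅔ + 230/47 = 596/141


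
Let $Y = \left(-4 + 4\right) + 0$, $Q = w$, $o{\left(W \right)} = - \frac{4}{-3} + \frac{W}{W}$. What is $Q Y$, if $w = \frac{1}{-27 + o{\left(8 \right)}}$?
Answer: $0$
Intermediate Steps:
$o{\left(W \right)} = \frac{7}{3}$ ($o{\left(W \right)} = \left(-4\right) \left(- \frac{1}{3}\right) + 1 = \frac{4}{3} + 1 = \frac{7}{3}$)
$w = - \frac{3}{74}$ ($w = \frac{1}{-27 + \frac{7}{3}} = \frac{1}{- \frac{74}{3}} = - \frac{3}{74} \approx -0.040541$)
$Q = - \frac{3}{74} \approx -0.040541$
$Y = 0$ ($Y = 0 + 0 = 0$)
$Q Y = \left(- \frac{3}{74}\right) 0 = 0$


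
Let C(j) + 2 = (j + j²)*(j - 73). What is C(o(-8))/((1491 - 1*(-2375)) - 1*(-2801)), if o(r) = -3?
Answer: -458/6667 ≈ -0.068696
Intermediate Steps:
C(j) = -2 + (-73 + j)*(j + j²) (C(j) = -2 + (j + j²)*(j - 73) = -2 + (j + j²)*(-73 + j) = -2 + (-73 + j)*(j + j²))
C(o(-8))/((1491 - 1*(-2375)) - 1*(-2801)) = (-2 + (-3)³ - 73*(-3) - 72*(-3)²)/((1491 - 1*(-2375)) - 1*(-2801)) = (-2 - 27 + 219 - 72*9)/((1491 + 2375) + 2801) = (-2 - 27 + 219 - 648)/(3866 + 2801) = -458/6667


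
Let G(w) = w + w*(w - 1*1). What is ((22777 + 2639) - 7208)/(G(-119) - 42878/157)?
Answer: 2858656/2180399 ≈ 1.3111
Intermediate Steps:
G(w) = w + w*(-1 + w) (G(w) = w + w*(w - 1) = w + w*(-1 + w))
((22777 + 2639) - 7208)/(G(-119) - 42878/157) = ((22777 + 2639) - 7208)/((-119)**2 - 42878/157) = (25416 - 7208)/(14161 - 42878*1/157) = 18208/(14161 - 42878/157) = 18208/(2180399/157) = 18208*(157/2180399) = 2858656/2180399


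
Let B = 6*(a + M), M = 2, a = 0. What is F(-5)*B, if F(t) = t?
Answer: -60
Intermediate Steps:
B = 12 (B = 6*(0 + 2) = 6*2 = 12)
F(-5)*B = -5*12 = -60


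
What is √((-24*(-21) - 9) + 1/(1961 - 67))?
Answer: √1775683714/1894 ≈ 22.249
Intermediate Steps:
√((-24*(-21) - 9) + 1/(1961 - 67)) = √((504 - 9) + 1/1894) = √(495 + 1/1894) = √(937531/1894) = √1775683714/1894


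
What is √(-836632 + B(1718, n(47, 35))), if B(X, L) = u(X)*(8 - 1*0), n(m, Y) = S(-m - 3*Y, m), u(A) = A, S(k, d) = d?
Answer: 6*I*√22858 ≈ 907.13*I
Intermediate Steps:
n(m, Y) = m
B(X, L) = 8*X (B(X, L) = X*(8 - 1*0) = X*(8 + 0) = X*8 = 8*X)
√(-836632 + B(1718, n(47, 35))) = √(-836632 + 8*1718) = √(-836632 + 13744) = √(-822888) = 6*I*√22858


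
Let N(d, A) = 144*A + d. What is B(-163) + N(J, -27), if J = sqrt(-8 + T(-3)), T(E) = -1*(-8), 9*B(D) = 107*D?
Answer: -52433/9 ≈ -5825.9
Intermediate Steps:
B(D) = 107*D/9 (B(D) = (107*D)/9 = 107*D/9)
T(E) = 8
J = 0 (J = sqrt(-8 + 8) = sqrt(0) = 0)
N(d, A) = d + 144*A
B(-163) + N(J, -27) = (107/9)*(-163) + (0 + 144*(-27)) = -17441/9 + (0 - 3888) = -17441/9 - 3888 = -52433/9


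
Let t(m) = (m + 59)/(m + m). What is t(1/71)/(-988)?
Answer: -2095/988 ≈ -2.1204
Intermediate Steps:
t(m) = (59 + m)/(2*m) (t(m) = (59 + m)/((2*m)) = (59 + m)*(1/(2*m)) = (59 + m)/(2*m))
t(1/71)/(-988) = ((59 + 1/71)/(2*(1/71)))/(-988) = ((59 + 1/71)/(2*(1/71)))*(-1/988) = ((½)*71*(4190/71))*(-1/988) = 2095*(-1/988) = -2095/988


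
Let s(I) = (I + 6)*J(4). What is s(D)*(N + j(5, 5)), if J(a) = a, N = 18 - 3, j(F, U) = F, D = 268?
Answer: 21920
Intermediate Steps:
N = 15
s(I) = 24 + 4*I (s(I) = (I + 6)*4 = (6 + I)*4 = 24 + 4*I)
s(D)*(N + j(5, 5)) = (24 + 4*268)*(15 + 5) = (24 + 1072)*20 = 1096*20 = 21920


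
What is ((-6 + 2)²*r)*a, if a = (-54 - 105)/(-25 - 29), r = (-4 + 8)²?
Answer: 6784/9 ≈ 753.78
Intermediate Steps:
r = 16 (r = 4² = 16)
a = 53/18 (a = -159/(-54) = -159*(-1/54) = 53/18 ≈ 2.9444)
((-6 + 2)²*r)*a = ((-6 + 2)²*16)*(53/18) = ((-4)²*16)*(53/18) = (16*16)*(53/18) = 256*(53/18) = 6784/9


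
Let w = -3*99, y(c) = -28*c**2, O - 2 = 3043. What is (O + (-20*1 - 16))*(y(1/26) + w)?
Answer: -151051800/169 ≈ -8.9380e+5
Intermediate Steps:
O = 3045 (O = 2 + 3043 = 3045)
w = -297
(O + (-20*1 - 16))*(y(1/26) + w) = (3045 + (-20*1 - 16))*(-28*(1/26)**2 - 297) = (3045 + (-20 - 16))*(-28*(1/26)**2 - 297) = (3045 - 36)*(-28*1/676 - 297) = 3009*(-7/169 - 297) = 3009*(-50200/169) = -151051800/169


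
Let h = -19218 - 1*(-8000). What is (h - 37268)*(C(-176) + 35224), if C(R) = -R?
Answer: -1716404400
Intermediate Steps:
h = -11218 (h = -19218 + 8000 = -11218)
(h - 37268)*(C(-176) + 35224) = (-11218 - 37268)*(-1*(-176) + 35224) = -48486*(176 + 35224) = -48486*35400 = -1716404400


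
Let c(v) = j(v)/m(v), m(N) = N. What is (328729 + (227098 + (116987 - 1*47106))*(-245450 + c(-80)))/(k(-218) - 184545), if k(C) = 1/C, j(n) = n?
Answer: 15890645625556/40230811 ≈ 3.9499e+5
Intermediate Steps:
c(v) = 1 (c(v) = v/v = 1)
(328729 + (227098 + (116987 - 1*47106))*(-245450 + c(-80)))/(k(-218) - 184545) = (328729 + (227098 + (116987 - 1*47106))*(-245450 + 1))/(1/(-218) - 184545) = (328729 + (227098 + (116987 - 47106))*(-245449))/(-1/218 - 184545) = (328729 + (227098 + 69881)*(-245449))/(-40230811/218) = (328729 + 296979*(-245449))*(-218/40230811) = (328729 - 72893198571)*(-218/40230811) = -72892869842*(-218/40230811) = 15890645625556/40230811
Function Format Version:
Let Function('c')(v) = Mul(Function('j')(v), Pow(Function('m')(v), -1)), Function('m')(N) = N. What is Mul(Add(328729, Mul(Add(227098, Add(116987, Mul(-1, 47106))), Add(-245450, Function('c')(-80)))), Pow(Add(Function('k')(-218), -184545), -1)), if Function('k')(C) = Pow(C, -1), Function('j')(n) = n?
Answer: Rational(15890645625556, 40230811) ≈ 3.9499e+5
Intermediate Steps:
Function('c')(v) = 1 (Function('c')(v) = Mul(v, Pow(v, -1)) = 1)
Mul(Add(328729, Mul(Add(227098, Add(116987, Mul(-1, 47106))), Add(-245450, Function('c')(-80)))), Pow(Add(Function('k')(-218), -184545), -1)) = Mul(Add(328729, Mul(Add(227098, Add(116987, Mul(-1, 47106))), Add(-245450, 1))), Pow(Add(Pow(-218, -1), -184545), -1)) = Mul(Add(328729, Mul(Add(227098, Add(116987, -47106)), -245449)), Pow(Add(Rational(-1, 218), -184545), -1)) = Mul(Add(328729, Mul(Add(227098, 69881), -245449)), Pow(Rational(-40230811, 218), -1)) = Mul(Add(328729, Mul(296979, -245449)), Rational(-218, 40230811)) = Mul(Add(328729, -72893198571), Rational(-218, 40230811)) = Mul(-72892869842, Rational(-218, 40230811)) = Rational(15890645625556, 40230811)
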